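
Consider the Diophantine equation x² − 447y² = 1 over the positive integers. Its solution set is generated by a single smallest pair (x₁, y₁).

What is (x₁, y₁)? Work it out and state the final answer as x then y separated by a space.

√447 → a₀=21, period (7,42); ℓ=2 even so k=1
i=0: a=21 ⇒ p=21, q=1
i=1: a=7 ⇒ p=148, q=7
(x₁, y₁) = (148, 7);  148² − 447·7² = 1 ✓

148 7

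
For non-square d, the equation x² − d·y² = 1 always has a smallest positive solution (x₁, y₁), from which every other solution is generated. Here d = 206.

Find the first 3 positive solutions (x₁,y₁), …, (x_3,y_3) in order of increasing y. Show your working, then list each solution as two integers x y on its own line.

59535 4148
7088832449 493902360
844067279642895 58808954001052

d=206: √d = [14; 2,1,5,14,5,1,2,28] (ℓ=8, even), read p_7/q_7
a_0=14:  p_0=14·1+0=14,  q_0=14·0+1=1
…
a_2=1:  p_2=1·29+14=43,  q_2=1·2+1=3
a_3=5:  p_3=5·43+29=244,  q_3=5·3+2=17
…
a_6=1:  p_6=1·17539+3459=20998,  q_6=1·1222+241=1463
a_7=2:  p_7=2·20998+17539=59535,  q_7=2·1463+1222=4148
fundamental: x₁=59535, y₁=4148  (since 3544416225 − 206·17205904 = 1)
n=2: (59535,4148)∘(59535,4148) = (59535·59535+206·4148·4148, 59535·4148+4148·59535) = (7088832449,493902360)
n=3: (7088832449,493902360)∘(59535,4148) = (59535·7088832449+206·4148·493902360, 59535·493902360+4148·7088832449) = (844067279642895,58808954001052)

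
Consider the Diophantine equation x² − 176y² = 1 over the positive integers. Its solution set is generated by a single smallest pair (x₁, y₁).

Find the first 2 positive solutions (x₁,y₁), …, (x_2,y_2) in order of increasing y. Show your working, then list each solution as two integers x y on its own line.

199 15
79201 5970

√176 = [13; 3,1,3,26, …], period ℓ=4 (even) → k=3
k=0  a_k=13  p_k/q_k = 13/1
k=1  a_k=3  p_k/q_k = 40/3
k=2  a_k=1  p_k/q_k = 53/4
k=3  a_k=3  p_k/q_k = 199/15
→ (199, 15).  Check: 199²=39601, 176·15²=39600, difference 1.
(199+15√176)^2 = 79201 + 5970√176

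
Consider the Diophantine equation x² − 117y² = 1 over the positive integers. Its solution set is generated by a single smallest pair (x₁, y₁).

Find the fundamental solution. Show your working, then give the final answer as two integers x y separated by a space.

649 60

√117 → a₀=10, period (1,4,2,4,1,20); ℓ=6 even so k=5
a_0=10:  p_0=10·1+0=10,  q_0=10·0+1=1
a_1=1:  p_1=1·10+1=11,  q_1=1·1+0=1
…
a_3=2:  p_3=2·54+11=119,  q_3=2·5+1=11
a_4=4:  p_4=4·119+54=530,  q_4=4·11+5=49
a_5=1:  p_5=1·530+119=649,  q_5=1·49+11=60
(x₁, y₁) = (649, 60);  649² − 117·60² = 1 ✓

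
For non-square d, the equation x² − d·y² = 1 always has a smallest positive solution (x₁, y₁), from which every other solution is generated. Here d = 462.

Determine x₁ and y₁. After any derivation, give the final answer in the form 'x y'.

√462 = [21; 2,42, …], period ℓ=2 (even) → k=1
k=0  a_k=21  p_k/q_k = 21/1
k=1  a_k=2  p_k/q_k = 43/2
(x₁, y₁) = (43, 2);  43² − 462·2² = 1 ✓

43 2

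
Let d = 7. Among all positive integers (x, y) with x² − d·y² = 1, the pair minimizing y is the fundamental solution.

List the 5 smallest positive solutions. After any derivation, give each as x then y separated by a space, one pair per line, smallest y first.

[2; 1,1,1,4] for √7; ℓ=4 ⇒ convergent index 3
i=0: a=2 ⇒ p=2, q=1
i=1: a=1 ⇒ p=3, q=1
i=2: a=1 ⇒ p=5, q=2
i=3: a=1 ⇒ p=8, q=3
→ (8, 3).  Check: 8²=64, 7·3²=63, difference 1.
(x_2, y_2) = (8·8 + 7·3·3, 8·3 + 3·8) = (127, 48)
(x_3, y_3) = (8·127 + 7·3·48, 8·48 + 3·127) = (2024, 765)
(x_4, y_4) = (8·2024 + 7·3·765, 8·765 + 3·2024) = (32257, 12192)
(x_5, y_5) = (8·32257 + 7·3·12192, 8·12192 + 3·32257) = (514088, 194307)

8 3
127 48
2024 765
32257 12192
514088 194307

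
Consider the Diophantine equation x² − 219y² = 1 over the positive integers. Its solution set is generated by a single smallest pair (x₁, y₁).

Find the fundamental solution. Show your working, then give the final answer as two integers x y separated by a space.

[14; 1,3,1,28] for √219; ℓ=4 ⇒ convergent index 3
k=0  a_k=14  p_k/q_k = 14/1
k=1  a_k=1  p_k/q_k = 15/1
k=2  a_k=3  p_k/q_k = 59/4
k=3  a_k=1  p_k/q_k = 74/5
(x₁, y₁) = (74, 5);  74² − 219·5² = 1 ✓

74 5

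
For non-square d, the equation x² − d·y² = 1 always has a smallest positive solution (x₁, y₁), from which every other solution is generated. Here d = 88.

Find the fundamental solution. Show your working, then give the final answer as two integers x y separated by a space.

√88 → a₀=9, period (2,1,1,1,2,18); ℓ=6 even so k=5
a_0=9:  p_0=9·1+0=9,  q_0=9·0+1=1
…
a_2=1:  p_2=1·19+9=28,  q_2=1·2+1=3
…
a_4=1:  p_4=1·47+28=75,  q_4=1·5+3=8
a_5=2:  p_5=2·75+47=197,  q_5=2·8+5=21
(x₁, y₁) = (197, 21);  197² − 88·21² = 1 ✓

197 21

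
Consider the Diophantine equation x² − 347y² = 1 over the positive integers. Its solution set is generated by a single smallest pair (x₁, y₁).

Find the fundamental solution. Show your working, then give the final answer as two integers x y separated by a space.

641602 34443

√347 = [18; 1,1,1,2,4,…,1,1,36, …], period ℓ=14 (even) → k=13
a_0=18:  p_0=18·1+0=18,  q_0=18·0+1=1
a_1=1:  p_1=1·18+1=19,  q_1=1·1+0=1
a_2=1:  p_2=1·19+18=37,  q_2=1·1+1=2
a_3=1:  p_3=1·37+19=56,  q_3=1·2+1=3
…
a_5=4:  p_5=4·149+56=652,  q_5=4·8+3=35
a_6=1:  p_6=1·652+149=801,  q_6=1·35+8=43
a_7=17:  p_7=17·801+652=14269,  q_7=17·43+35=766
…
a_11=1:  p_11=1·164168+74549=238717,  q_11=1·8813+4002=12815
a_12=1:  p_12=1·238717+164168=402885,  q_12=1·12815+8813=21628
a_13=1:  p_13=1·402885+238717=641602,  q_13=1·21628+12815=34443
fundamental: x₁=641602, y₁=34443  (since 411653126404 − 347·1186320249 = 1)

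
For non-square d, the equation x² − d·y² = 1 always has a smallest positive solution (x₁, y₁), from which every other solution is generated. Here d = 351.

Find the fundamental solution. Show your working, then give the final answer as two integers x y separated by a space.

62425 3332

√351 → a₀=18, period (1,2,1,3,2,2,2,3,1,2,1,36); ℓ=12 even so k=11
k=0  a_k=18  p_k/q_k = 18/1
…
k=2  a_k=2  p_k/q_k = 56/3
k=3  a_k=1  p_k/q_k = 75/4
…
k=5  a_k=2  p_k/q_k = 637/34
…
k=7  a_k=2  p_k/q_k = 3747/200
…
k=10  a_k=2  p_k/q_k = 45882/2449
k=11  a_k=1  p_k/q_k = 62425/3332
→ (62425, 3332).  Check: 62425²=3896880625, 351·3332²=3896880624, difference 1.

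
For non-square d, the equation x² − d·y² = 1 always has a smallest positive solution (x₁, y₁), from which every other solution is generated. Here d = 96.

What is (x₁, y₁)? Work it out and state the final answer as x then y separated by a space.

49 5

√96 = [9; 1,3,1,18, …], period ℓ=4 (even) → k=3
step 0: (9, 1)  from 9·(1,0) + (0,1)
step 1: (10, 1)  from 1·(9,1) + (1,0)
step 2: (39, 4)  from 3·(10,1) + (9,1)
step 3: (49, 5)  from 1·(39,4) + (10,1)
fundamental: x₁=49, y₁=5  (since 2401 − 96·25 = 1)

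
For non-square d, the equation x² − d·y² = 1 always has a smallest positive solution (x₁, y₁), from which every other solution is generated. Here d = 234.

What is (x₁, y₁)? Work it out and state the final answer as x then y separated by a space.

5201 340

[15; 3,2,1,2,1,2,3,30] for √234; ℓ=8 ⇒ convergent index 7
step 0: (15, 1)  from 15·(1,0) + (0,1)
…
step 3: (153, 10)  from 1·(107,7) + (46,3)
…
step 6: (1545, 101)  from 2·(566,37) + (413,27)
step 7: (5201, 340)  from 3·(1545,101) + (566,37)
(x₁, y₁) = (5201, 340);  5201² − 234·340² = 1 ✓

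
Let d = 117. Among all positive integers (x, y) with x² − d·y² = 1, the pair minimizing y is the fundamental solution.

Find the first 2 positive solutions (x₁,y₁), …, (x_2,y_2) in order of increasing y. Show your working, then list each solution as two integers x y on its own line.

649 60
842401 77880

√117 = [10; 1,4,2,4,1,20, …], period ℓ=6 (even) → k=5
step 0: (10, 1)  from 10·(1,0) + (0,1)
…
step 2: (54, 5)  from 4·(11,1) + (10,1)
step 3: (119, 11)  from 2·(54,5) + (11,1)
step 4: (530, 49)  from 4·(119,11) + (54,5)
step 5: (649, 60)  from 1·(530,49) + (119,11)
fundamental: x₁=649, y₁=60  (since 421201 − 117·3600 = 1)
(649+60√117)^2 = 842401 + 77880√117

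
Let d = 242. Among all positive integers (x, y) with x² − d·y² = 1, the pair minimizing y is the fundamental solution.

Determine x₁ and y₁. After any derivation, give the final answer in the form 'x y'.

19601 1260

d=242: √d = [15; 1,1,3,1,14,1,3,1,1,30] (ℓ=10, even), read p_9/q_9
k=0  a_k=15  p_k/q_k = 15/1
k=1  a_k=1  p_k/q_k = 16/1
…
k=5  a_k=14  p_k/q_k = 2069/133
k=6  a_k=1  p_k/q_k = 2209/142
k=7  a_k=3  p_k/q_k = 8696/559
k=8  a_k=1  p_k/q_k = 10905/701
k=9  a_k=1  p_k/q_k = 19601/1260
(x₁, y₁) = (19601, 1260);  19601² − 242·1260² = 1 ✓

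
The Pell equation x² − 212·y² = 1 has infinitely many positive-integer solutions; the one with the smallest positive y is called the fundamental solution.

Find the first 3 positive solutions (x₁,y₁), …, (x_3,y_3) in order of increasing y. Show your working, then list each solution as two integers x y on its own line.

d=212: √d = [14; 1,1,3,1,1,…,1,1,28] (ℓ=14, even), read p_13/q_13
i=0: a=14 ⇒ p=14, q=1
…
i=2: a=1 ⇒ p=29, q=2
…
i=5: a=1 ⇒ p=233, q=16
i=6: a=1 ⇒ p=364, q=25
…
i=8: a=1 ⇒ p=2781, q=191
i=9: a=1 ⇒ p=5198, q=357
…
i=11: a=3 ⇒ p=29135, q=2001
i=12: a=1 ⇒ p=37114, q=2549
i=13: a=1 ⇒ p=66249, q=4550
fundamental: x₁=66249, y₁=4550  (since 4388930001 − 212·20702500 = 1)
k=2:  x_2 = 66249·66249+212·4550·4550 = 8777860001,  y_2 = 66249·4550+4550·66249 = 602865900
k=3:  x_3 = 66249·8777860001+212·4550·602865900 = 1163048894346249,  y_3 = 66249·602865900+4550·8777860001 = 79878526013650

66249 4550
8777860001 602865900
1163048894346249 79878526013650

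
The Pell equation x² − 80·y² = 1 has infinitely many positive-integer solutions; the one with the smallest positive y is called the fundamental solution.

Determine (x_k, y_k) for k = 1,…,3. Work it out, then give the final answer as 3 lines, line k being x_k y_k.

√80 → a₀=8, period (1,16); ℓ=2 even so k=1
step 0: (8, 1)  from 8·(1,0) + (0,1)
step 1: (9, 1)  from 1·(8,1) + (1,0)
(x₁, y₁) = (9, 1);  9² − 80·1² = 1 ✓
k=2:  x_2 = 9·9+80·1·1 = 161,  y_2 = 9·1+1·9 = 18
k=3:  x_3 = 9·161+80·1·18 = 2889,  y_3 = 9·18+1·161 = 323

9 1
161 18
2889 323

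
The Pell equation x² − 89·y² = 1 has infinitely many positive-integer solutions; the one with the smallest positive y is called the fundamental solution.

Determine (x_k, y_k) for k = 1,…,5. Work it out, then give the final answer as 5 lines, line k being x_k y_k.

d=89: √d = [9; 2,3,3,2,18] (ℓ=5, odd), read p_9/q_9
step 0: (9, 1)  from 9·(1,0) + (0,1)
…
step 3: (217, 23)  from 3·(66,7) + (19,2)
step 4: (500, 53)  from 2·(217,23) + (66,7)
…
step 8: (216991, 23001)  from 3·(66019,6998) + (18934,2007)
step 9: (500001, 53000)  from 2·(216991,23001) + (66019,6998)
→ (500001, 53000).  Check: 500001²=250001000001, 89·53000²=250001000000, difference 1.
n=2: (500001,53000)∘(500001,53000) = (500001·500001+89·53000·53000, 500001·53000+53000·500001) = (500002000001,53000106000)
n=3: (500002000001,53000106000)∘(500001,53000) = (500001·500002000001+89·53000·53000106000, 500001·53000106000+53000·500002000001) = (500003000004500001,53000212000159000)
n=4: (500003000004500001,53000212000159000)∘(500001,53000) = (500001·500003000004500001+89·53000·53000212000159000, 500001·53000212000159000+53000·500003000004500001) = (500004000010000008000001,53000318000530000212000)
n=5: (500004000010000008000001,53000318000530000212000)∘(500001,53000) = (500001·500004000010000008000001+89·53000·53000318000530000212000, 500001·53000318000530000212000+53000·500004000010000008000001) = (500005000017500025000012500001,53000424001113001060000265000)

500001 53000
500002000001 53000106000
500003000004500001 53000212000159000
500004000010000008000001 53000318000530000212000
500005000017500025000012500001 53000424001113001060000265000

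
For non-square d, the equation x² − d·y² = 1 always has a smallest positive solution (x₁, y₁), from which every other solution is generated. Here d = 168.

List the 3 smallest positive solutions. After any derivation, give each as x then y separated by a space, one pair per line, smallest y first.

13 1
337 26
8749 675

√168 = [12; 1,24, …], period ℓ=2 (even) → k=1
step 0: (12, 1)  from 12·(1,0) + (0,1)
step 1: (13, 1)  from 1·(12,1) + (1,0)
fundamental: x₁=13, y₁=1  (since 169 − 168·1 = 1)
(13+1√168)^2 = 337 + 26√168
(13+1√168)^3 = 8749 + 675√168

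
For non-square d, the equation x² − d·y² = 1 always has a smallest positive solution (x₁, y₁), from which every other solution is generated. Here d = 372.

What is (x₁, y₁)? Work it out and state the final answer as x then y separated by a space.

√372 → a₀=19, period (3,2,12,2,3,38); ℓ=6 even so k=5
i=0: a=19 ⇒ p=19, q=1
i=1: a=3 ⇒ p=58, q=3
…
i=3: a=12 ⇒ p=1678, q=87
i=4: a=2 ⇒ p=3491, q=181
i=5: a=3 ⇒ p=12151, q=630
(x₁, y₁) = (12151, 630);  12151² − 372·630² = 1 ✓

12151 630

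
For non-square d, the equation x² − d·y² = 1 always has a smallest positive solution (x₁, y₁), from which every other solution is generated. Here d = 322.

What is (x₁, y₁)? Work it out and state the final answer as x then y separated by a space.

√322 = [17; 1,16,1,34, …], period ℓ=4 (even) → k=3
k=0  a_k=17  p_k/q_k = 17/1
…
k=2  a_k=16  p_k/q_k = 305/17
k=3  a_k=1  p_k/q_k = 323/18
→ (323, 18).  Check: 323²=104329, 322·18²=104328, difference 1.

323 18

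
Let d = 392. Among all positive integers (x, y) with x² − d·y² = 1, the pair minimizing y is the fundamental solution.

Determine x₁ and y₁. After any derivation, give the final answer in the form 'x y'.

99 5

d=392: √d = [19; 1,3,1,38] (ℓ=4, even), read p_3/q_3
a_0=19:  p_0=19·1+0=19,  q_0=19·0+1=1
…
a_2=3:  p_2=3·20+19=79,  q_2=3·1+1=4
a_3=1:  p_3=1·79+20=99,  q_3=1·4+1=5
fundamental: x₁=99, y₁=5  (since 9801 − 392·25 = 1)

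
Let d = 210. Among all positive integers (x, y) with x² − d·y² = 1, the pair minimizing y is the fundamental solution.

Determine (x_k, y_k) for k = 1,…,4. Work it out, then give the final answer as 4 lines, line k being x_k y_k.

29 2
1681 116
97469 6726
5651521 389992

√210 = [14; 2,28, …], period ℓ=2 (even) → k=1
a_0=14:  p_0=14·1+0=14,  q_0=14·0+1=1
a_1=2:  p_1=2·14+1=29,  q_1=2·1+0=2
→ (29, 2).  Check: 29²=841, 210·2²=840, difference 1.
(29+2√210)^2 = 1681 + 116√210
(29+2√210)^3 = 97469 + 6726√210
(29+2√210)^4 = 5651521 + 389992√210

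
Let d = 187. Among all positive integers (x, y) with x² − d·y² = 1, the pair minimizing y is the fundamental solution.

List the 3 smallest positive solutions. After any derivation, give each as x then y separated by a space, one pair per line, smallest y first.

√187 → a₀=13, period (1,2,13,2,1,26); ℓ=6 even so k=5
step 0: (13, 1)  from 13·(1,0) + (0,1)
step 1: (14, 1)  from 1·(13,1) + (1,0)
step 2: (41, 3)  from 2·(14,1) + (13,1)
step 3: (547, 40)  from 13·(41,3) + (14,1)
step 4: (1135, 83)  from 2·(547,40) + (41,3)
step 5: (1682, 123)  from 1·(1135,83) + (547,40)
fundamental: x₁=1682, y₁=123  (since 2829124 − 187·15129 = 1)
(x_2, y_2) = (1682·1682 + 187·123·123, 1682·123 + 123·1682) = (5658247, 413772)
(x_3, y_3) = (1682·5658247 + 187·123·413772, 1682·413772 + 123·5658247) = (19034341226, 1391928885)

1682 123
5658247 413772
19034341226 1391928885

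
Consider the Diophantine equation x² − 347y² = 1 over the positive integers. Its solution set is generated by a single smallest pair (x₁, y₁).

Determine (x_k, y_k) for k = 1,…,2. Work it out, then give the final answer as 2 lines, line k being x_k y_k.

641602 34443
823306252807 44197395372

d=347: √d = [18; 1,1,1,2,4,…,1,1,36] (ℓ=14, even), read p_13/q_13
a_0=18:  p_0=18·1+0=18,  q_0=18·0+1=1
a_1=1:  p_1=1·18+1=19,  q_1=1·1+0=1
…
a_3=1:  p_3=1·37+19=56,  q_3=1·2+1=3
a_4=2:  p_4=2·56+37=149,  q_4=2·3+2=8
a_5=4:  p_5=4·149+56=652,  q_5=4·8+3=35
a_6=1:  p_6=1·652+149=801,  q_6=1·35+8=43
…
a_11=1:  p_11=1·164168+74549=238717,  q_11=1·8813+4002=12815
a_12=1:  p_12=1·238717+164168=402885,  q_12=1·12815+8813=21628
a_13=1:  p_13=1·402885+238717=641602,  q_13=1·21628+12815=34443
fundamental: x₁=641602, y₁=34443  (since 411653126404 − 347·1186320249 = 1)
n=2: (641602,34443)∘(641602,34443) = (641602·641602+347·34443·34443, 641602·34443+34443·641602) = (823306252807,44197395372)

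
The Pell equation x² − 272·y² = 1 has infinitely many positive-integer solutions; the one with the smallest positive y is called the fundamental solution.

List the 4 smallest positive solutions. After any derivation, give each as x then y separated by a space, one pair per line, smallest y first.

33 2
2177 132
143649 8710
9478657 574728

√272 → a₀=16, period (2,32); ℓ=2 even so k=1
step 0: (16, 1)  from 16·(1,0) + (0,1)
step 1: (33, 2)  from 2·(16,1) + (1,0)
→ (33, 2).  Check: 33²=1089, 272·2²=1088, difference 1.
(x_2, y_2) = (33·33 + 272·2·2, 33·2 + 2·33) = (2177, 132)
(x_3, y_3) = (33·2177 + 272·2·132, 33·132 + 2·2177) = (143649, 8710)
(x_4, y_4) = (33·143649 + 272·2·8710, 33·8710 + 2·143649) = (9478657, 574728)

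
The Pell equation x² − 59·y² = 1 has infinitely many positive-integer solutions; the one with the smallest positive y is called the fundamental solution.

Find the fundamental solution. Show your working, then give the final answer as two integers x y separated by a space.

530 69

√59 = [7; 1,2,7,2,1,14, …], period ℓ=6 (even) → k=5
step 0: (7, 1)  from 7·(1,0) + (0,1)
…
step 2: (23, 3)  from 2·(8,1) + (7,1)
…
step 4: (361, 47)  from 2·(169,22) + (23,3)
step 5: (530, 69)  from 1·(361,47) + (169,22)
(x₁, y₁) = (530, 69);  530² − 59·69² = 1 ✓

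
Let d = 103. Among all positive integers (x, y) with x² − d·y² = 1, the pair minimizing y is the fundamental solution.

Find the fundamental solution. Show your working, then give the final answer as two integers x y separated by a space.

227528 22419

√103 = [10; 6,1,2,1,1,9,1,1,2,1,6,20, …], period ℓ=12 (even) → k=11
k=0  a_k=10  p_k/q_k = 10/1
k=1  a_k=6  p_k/q_k = 61/6
…
k=3  a_k=2  p_k/q_k = 203/20
k=4  a_k=1  p_k/q_k = 274/27
k=5  a_k=1  p_k/q_k = 477/47
k=6  a_k=9  p_k/q_k = 4567/450
…
k=10  a_k=1  p_k/q_k = 33877/3338
k=11  a_k=6  p_k/q_k = 227528/22419
fundamental: x₁=227528, y₁=22419  (since 51768990784 − 103·502611561 = 1)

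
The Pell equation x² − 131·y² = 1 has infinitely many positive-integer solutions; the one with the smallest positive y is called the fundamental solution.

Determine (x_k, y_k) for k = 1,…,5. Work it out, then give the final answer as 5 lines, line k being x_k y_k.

10610 927
225144199 19670940
4777559892170 417417345873
101379820686703201 8857596059754120
2151279790194282033050 187958187970565080527

√131 = [11; 2,4,11,4,2,22, …], period ℓ=6 (even) → k=5
a_0=11:  p_0=11·1+0=11,  q_0=11·0+1=1
a_1=2:  p_1=2·11+1=23,  q_1=2·1+0=2
a_2=4:  p_2=4·23+11=103,  q_2=4·2+1=9
a_3=11:  p_3=11·103+23=1156,  q_3=11·9+2=101
a_4=4:  p_4=4·1156+103=4727,  q_4=4·101+9=413
a_5=2:  p_5=2·4727+1156=10610,  q_5=2·413+101=927
(x₁, y₁) = (10610, 927);  10610² − 131·927² = 1 ✓
k=2:  x_2 = 10610·10610+131·927·927 = 225144199,  y_2 = 10610·927+927·10610 = 19670940
k=3:  x_3 = 10610·225144199+131·927·19670940 = 4777559892170,  y_3 = 10610·19670940+927·225144199 = 417417345873
k=4:  x_4 = 10610·4777559892170+131·927·417417345873 = 101379820686703201,  y_4 = 10610·417417345873+927·4777559892170 = 8857596059754120
k=5:  x_5 = 10610·101379820686703201+131·927·8857596059754120 = 2151279790194282033050,  y_5 = 10610·8857596059754120+927·101379820686703201 = 187958187970565080527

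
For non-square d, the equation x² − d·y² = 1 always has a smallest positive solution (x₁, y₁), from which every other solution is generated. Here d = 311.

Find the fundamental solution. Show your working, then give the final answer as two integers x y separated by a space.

√311 = [17; 1,1,1,2,1,…,1,1,34, …], period ℓ=16 (even) → k=15
i=0: a=17 ⇒ p=17, q=1
i=1: a=1 ⇒ p=18, q=1
i=2: a=1 ⇒ p=35, q=2
i=3: a=1 ⇒ p=53, q=3
i=4: a=2 ⇒ p=141, q=8
i=5: a=1 ⇒ p=194, q=11
…
i=7: a=3 ⇒ p=4109, q=233
i=8: a=17 ⇒ p=71158, q=4035
…
i=11: a=1 ⇒ p=1594239, q=90401
…
i=13: a=1 ⇒ p=6159373, q=349266
i=14: a=1 ⇒ p=10724507, q=608131
i=15: a=1 ⇒ p=16883880, q=957397
→ (16883880, 957397).  Check: 16883880²=285065403854400, 311·957397²=285065403854399, difference 1.

16883880 957397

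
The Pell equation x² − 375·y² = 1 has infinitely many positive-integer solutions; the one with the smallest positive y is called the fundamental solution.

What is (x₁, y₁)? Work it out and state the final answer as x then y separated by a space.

15124 781

d=375: √d = [19; 2,1,2,1,5,1,2,1,2,38] (ℓ=10, even), read p_9/q_9
step 0: (19, 1)  from 19·(1,0) + (0,1)
…
step 3: (155, 8)  from 2·(58,3) + (39,2)
step 4: (213, 11)  from 1·(155,8) + (58,3)
step 5: (1220, 63)  from 5·(213,11) + (155,8)
step 6: (1433, 74)  from 1·(1220,63) + (213,11)
step 7: (4086, 211)  from 2·(1433,74) + (1220,63)
step 8: (5519, 285)  from 1·(4086,211) + (1433,74)
step 9: (15124, 781)  from 2·(5519,285) + (4086,211)
(x₁, y₁) = (15124, 781);  15124² − 375·781² = 1 ✓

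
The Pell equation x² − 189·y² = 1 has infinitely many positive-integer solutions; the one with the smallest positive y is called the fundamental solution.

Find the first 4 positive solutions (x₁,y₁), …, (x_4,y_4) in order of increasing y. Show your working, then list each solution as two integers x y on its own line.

55 4
6049 440
665335 48396
73180801 5323120

d=189: √d = [13; 1,2,1,26] (ℓ=4, even), read p_3/q_3
a_0=13:  p_0=13·1+0=13,  q_0=13·0+1=1
a_1=1:  p_1=1·13+1=14,  q_1=1·1+0=1
a_2=2:  p_2=2·14+13=41,  q_2=2·1+1=3
a_3=1:  p_3=1·41+14=55,  q_3=1·3+1=4
(x₁, y₁) = (55, 4);  55² − 189·4² = 1 ✓
(x_2, y_2) = (55·55 + 189·4·4, 55·4 + 4·55) = (6049, 440)
(x_3, y_3) = (55·6049 + 189·4·440, 55·440 + 4·6049) = (665335, 48396)
(x_4, y_4) = (55·665335 + 189·4·48396, 55·48396 + 4·665335) = (73180801, 5323120)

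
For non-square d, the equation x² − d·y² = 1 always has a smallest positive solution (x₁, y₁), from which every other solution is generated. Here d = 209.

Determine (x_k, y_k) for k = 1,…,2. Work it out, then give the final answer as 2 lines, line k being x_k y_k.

46551 3220
4333991201 299788440

√209 = [14; 2,5,3,2,3,5,2,28, …], period ℓ=8 (even) → k=7
i=0: a=14 ⇒ p=14, q=1
i=1: a=2 ⇒ p=29, q=2
i=2: a=5 ⇒ p=159, q=11
…
i=4: a=2 ⇒ p=1171, q=81
…
i=6: a=5 ⇒ p=21266, q=1471
i=7: a=2 ⇒ p=46551, q=3220
→ (46551, 3220).  Check: 46551²=2166995601, 209·3220²=2166995600, difference 1.
n=2: (46551,3220)∘(46551,3220) = (46551·46551+209·3220·3220, 46551·3220+3220·46551) = (4333991201,299788440)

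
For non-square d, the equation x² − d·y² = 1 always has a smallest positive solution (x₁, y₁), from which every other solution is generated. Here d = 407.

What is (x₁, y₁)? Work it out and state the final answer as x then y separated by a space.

[20; 5,1,2,1,5,40] for √407; ℓ=6 ⇒ convergent index 5
step 0: (20, 1)  from 20·(1,0) + (0,1)
step 1: (101, 5)  from 5·(20,1) + (1,0)
step 2: (121, 6)  from 1·(101,5) + (20,1)
step 3: (343, 17)  from 2·(121,6) + (101,5)
step 4: (464, 23)  from 1·(343,17) + (121,6)
step 5: (2663, 132)  from 5·(464,23) + (343,17)
(x₁, y₁) = (2663, 132);  2663² − 407·132² = 1 ✓

2663 132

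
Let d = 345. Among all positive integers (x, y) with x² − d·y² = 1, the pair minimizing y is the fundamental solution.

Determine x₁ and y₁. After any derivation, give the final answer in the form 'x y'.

d=345: √d = [18; 1,1,2,1,6,1,2,1,1,36] (ℓ=10, even), read p_9/q_9
k=0  a_k=18  p_k/q_k = 18/1
…
k=2  a_k=1  p_k/q_k = 37/2
k=3  a_k=2  p_k/q_k = 93/5
k=4  a_k=1  p_k/q_k = 130/7
k=5  a_k=6  p_k/q_k = 873/47
…
k=7  a_k=2  p_k/q_k = 2879/155
k=8  a_k=1  p_k/q_k = 3882/209
k=9  a_k=1  p_k/q_k = 6761/364
→ (6761, 364).  Check: 6761²=45711121, 345·364²=45711120, difference 1.

6761 364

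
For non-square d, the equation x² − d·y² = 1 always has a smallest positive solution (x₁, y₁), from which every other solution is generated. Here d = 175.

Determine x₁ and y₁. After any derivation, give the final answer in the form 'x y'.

d=175: √d = [13; 4,2,1,2,4,26] (ℓ=6, even), read p_5/q_5
step 0: (13, 1)  from 13·(1,0) + (0,1)
…
step 2: (119, 9)  from 2·(53,4) + (13,1)
step 3: (172, 13)  from 1·(119,9) + (53,4)
step 4: (463, 35)  from 2·(172,13) + (119,9)
step 5: (2024, 153)  from 4·(463,35) + (172,13)
(x₁, y₁) = (2024, 153);  2024² − 175·153² = 1 ✓

2024 153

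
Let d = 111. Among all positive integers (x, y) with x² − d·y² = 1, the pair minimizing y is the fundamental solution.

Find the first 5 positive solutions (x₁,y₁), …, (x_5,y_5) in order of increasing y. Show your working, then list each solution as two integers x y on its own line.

295 28
174049 16520
102688615 9746772
60586108801 5750578960
35745701503975 3392831839628

√111 → a₀=10, period (1,1,6,1,1,20); ℓ=6 even so k=5
step 0: (10, 1)  from 10·(1,0) + (0,1)
step 1: (11, 1)  from 1·(10,1) + (1,0)
step 2: (21, 2)  from 1·(11,1) + (10,1)
…
step 4: (158, 15)  from 1·(137,13) + (21,2)
step 5: (295, 28)  from 1·(158,15) + (137,13)
(x₁, y₁) = (295, 28);  295² − 111·28² = 1 ✓
k=2:  x_2 = 295·295+111·28·28 = 174049,  y_2 = 295·28+28·295 = 16520
k=3:  x_3 = 295·174049+111·28·16520 = 102688615,  y_3 = 295·16520+28·174049 = 9746772
k=4:  x_4 = 295·102688615+111·28·9746772 = 60586108801,  y_4 = 295·9746772+28·102688615 = 5750578960
k=5:  x_5 = 295·60586108801+111·28·5750578960 = 35745701503975,  y_5 = 295·5750578960+28·60586108801 = 3392831839628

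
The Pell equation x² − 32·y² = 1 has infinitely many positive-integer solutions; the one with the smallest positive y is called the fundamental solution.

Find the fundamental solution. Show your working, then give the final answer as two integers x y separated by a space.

17 3

[5; 1,1,1,10] for √32; ℓ=4 ⇒ convergent index 3
i=0: a=5 ⇒ p=5, q=1
i=1: a=1 ⇒ p=6, q=1
i=2: a=1 ⇒ p=11, q=2
i=3: a=1 ⇒ p=17, q=3
(x₁, y₁) = (17, 3);  17² − 32·3² = 1 ✓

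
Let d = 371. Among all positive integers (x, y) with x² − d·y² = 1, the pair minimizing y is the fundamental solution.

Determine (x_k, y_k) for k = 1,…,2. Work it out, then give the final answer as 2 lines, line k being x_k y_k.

√371 → a₀=19, period (3,1,4,1,3,38); ℓ=6 even so k=5
a_0=19:  p_0=19·1+0=19,  q_0=19·0+1=1
…
a_2=1:  p_2=1·58+19=77,  q_2=1·3+1=4
…
a_4=1:  p_4=1·366+77=443,  q_4=1·19+4=23
a_5=3:  p_5=3·443+366=1695,  q_5=3·23+19=88
fundamental: x₁=1695, y₁=88  (since 2873025 − 371·7744 = 1)
(1695+88√371)^2 = 5746049 + 298320√371

1695 88
5746049 298320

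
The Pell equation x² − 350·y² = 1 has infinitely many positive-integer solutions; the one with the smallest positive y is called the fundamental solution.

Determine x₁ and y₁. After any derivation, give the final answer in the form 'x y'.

√350 → a₀=18, period (1,2,2,2,1,36); ℓ=6 even so k=5
k=0  a_k=18  p_k/q_k = 18/1
k=1  a_k=1  p_k/q_k = 19/1
k=2  a_k=2  p_k/q_k = 56/3
…
k=4  a_k=2  p_k/q_k = 318/17
k=5  a_k=1  p_k/q_k = 449/24
→ (449, 24).  Check: 449²=201601, 350·24²=201600, difference 1.

449 24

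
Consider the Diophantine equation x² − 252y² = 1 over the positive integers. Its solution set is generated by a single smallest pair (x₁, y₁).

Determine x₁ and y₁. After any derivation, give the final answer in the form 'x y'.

127 8

[15; 1,6,1,30] for √252; ℓ=4 ⇒ convergent index 3
a_0=15:  p_0=15·1+0=15,  q_0=15·0+1=1
a_1=1:  p_1=1·15+1=16,  q_1=1·1+0=1
a_2=6:  p_2=6·16+15=111,  q_2=6·1+1=7
a_3=1:  p_3=1·111+16=127,  q_3=1·7+1=8
fundamental: x₁=127, y₁=8  (since 16129 − 252·64 = 1)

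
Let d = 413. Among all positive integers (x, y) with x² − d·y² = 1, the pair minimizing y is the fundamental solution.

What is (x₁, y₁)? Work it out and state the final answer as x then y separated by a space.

d=413: √d = [20; 3,9,1,4,1,9,3,40] (ℓ=8, even), read p_7/q_7
a_0=20:  p_0=20·1+0=20,  q_0=20·0+1=1
a_1=3:  p_1=3·20+1=61,  q_1=3·1+0=3
a_2=9:  p_2=9·61+20=569,  q_2=9·3+1=28
a_3=1:  p_3=1·569+61=630,  q_3=1·28+3=31
a_4=4:  p_4=4·630+569=3089,  q_4=4·31+28=152
a_5=1:  p_5=1·3089+630=3719,  q_5=1·152+31=183
a_6=9:  p_6=9·3719+3089=36560,  q_6=9·183+152=1799
a_7=3:  p_7=3·36560+3719=113399,  q_7=3·1799+183=5580
→ (113399, 5580).  Check: 113399²=12859333201, 413·5580²=12859333200, difference 1.

113399 5580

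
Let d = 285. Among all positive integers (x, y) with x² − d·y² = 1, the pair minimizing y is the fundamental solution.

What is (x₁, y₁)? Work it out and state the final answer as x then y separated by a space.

2431 144

[16; 1,7,2,7,1,32] for √285; ℓ=6 ⇒ convergent index 5
i=0: a=16 ⇒ p=16, q=1
i=1: a=1 ⇒ p=17, q=1
…
i=3: a=2 ⇒ p=287, q=17
i=4: a=7 ⇒ p=2144, q=127
i=5: a=1 ⇒ p=2431, q=144
(x₁, y₁) = (2431, 144);  2431² − 285·144² = 1 ✓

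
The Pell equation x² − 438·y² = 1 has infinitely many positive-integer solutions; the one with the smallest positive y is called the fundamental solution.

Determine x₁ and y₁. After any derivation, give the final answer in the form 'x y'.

√438 = [20; 1,12,1,40, …], period ℓ=4 (even) → k=3
i=0: a=20 ⇒ p=20, q=1
…
i=2: a=12 ⇒ p=272, q=13
i=3: a=1 ⇒ p=293, q=14
(x₁, y₁) = (293, 14);  293² − 438·14² = 1 ✓

293 14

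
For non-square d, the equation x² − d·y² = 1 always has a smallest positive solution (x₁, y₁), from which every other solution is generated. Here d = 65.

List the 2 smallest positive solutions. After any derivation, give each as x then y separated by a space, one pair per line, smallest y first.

d=65: √d = [8; 16] (ℓ=1, odd), read p_1/q_1
k=0  a_k=8  p_k/q_k = 8/1
k=1  a_k=16  p_k/q_k = 129/16
fundamental: x₁=129, y₁=16  (since 16641 − 65·256 = 1)
(x_2, y_2) = (129·129 + 65·16·16, 129·16 + 16·129) = (33281, 4128)

129 16
33281 4128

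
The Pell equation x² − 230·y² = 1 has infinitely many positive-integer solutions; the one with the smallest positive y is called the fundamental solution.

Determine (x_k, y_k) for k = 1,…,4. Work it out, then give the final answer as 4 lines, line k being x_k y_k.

91 6
16561 1092
3014011 198738
548533441 36169224

√230 = [15; 6,30, …], period ℓ=2 (even) → k=1
k=0  a_k=15  p_k/q_k = 15/1
k=1  a_k=6  p_k/q_k = 91/6
fundamental: x₁=91, y₁=6  (since 8281 − 230·36 = 1)
(x_2, y_2) = (91·91 + 230·6·6, 91·6 + 6·91) = (16561, 1092)
(x_3, y_3) = (91·16561 + 230·6·1092, 91·1092 + 6·16561) = (3014011, 198738)
(x_4, y_4) = (91·3014011 + 230·6·198738, 91·198738 + 6·3014011) = (548533441, 36169224)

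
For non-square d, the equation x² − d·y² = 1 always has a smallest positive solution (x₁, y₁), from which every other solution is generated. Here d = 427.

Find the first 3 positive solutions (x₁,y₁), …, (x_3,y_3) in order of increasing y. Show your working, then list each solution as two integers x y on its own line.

62 3
7687 372
953126 46125

√427 → a₀=20, period (1,1,1,40); ℓ=4 even so k=3
i=0: a=20 ⇒ p=20, q=1
i=1: a=1 ⇒ p=21, q=1
i=2: a=1 ⇒ p=41, q=2
i=3: a=1 ⇒ p=62, q=3
→ (62, 3).  Check: 62²=3844, 427·3²=3843, difference 1.
(x_2, y_2) = (62·62 + 427·3·3, 62·3 + 3·62) = (7687, 372)
(x_3, y_3) = (62·7687 + 427·3·372, 62·372 + 3·7687) = (953126, 46125)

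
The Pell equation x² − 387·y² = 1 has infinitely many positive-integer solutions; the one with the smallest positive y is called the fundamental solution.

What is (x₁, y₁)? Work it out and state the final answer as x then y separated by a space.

3482 177

d=387: √d = [19; 1,2,19,2,1,38] (ℓ=6, even), read p_5/q_5
a_0=19:  p_0=19·1+0=19,  q_0=19·0+1=1
…
a_2=2:  p_2=2·20+19=59,  q_2=2·1+1=3
…
a_4=2:  p_4=2·1141+59=2341,  q_4=2·58+3=119
a_5=1:  p_5=1·2341+1141=3482,  q_5=1·119+58=177
→ (3482, 177).  Check: 3482²=12124324, 387·177²=12124323, difference 1.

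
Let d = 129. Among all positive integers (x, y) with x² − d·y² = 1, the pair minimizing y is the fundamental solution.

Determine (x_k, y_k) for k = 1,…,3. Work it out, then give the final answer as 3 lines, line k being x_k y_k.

d=129: √d = [11; 2,1,3,1,6,1,3,1,2,22] (ℓ=10, even), read p_9/q_9
step 0: (11, 1)  from 11·(1,0) + (0,1)
…
step 3: (125, 11)  from 3·(34,3) + (23,2)
step 4: (159, 14)  from 1·(125,11) + (34,3)
step 5: (1079, 95)  from 6·(159,14) + (125,11)
…
step 8: (6031, 531)  from 1·(4793,422) + (1238,109)
step 9: (16855, 1484)  from 2·(6031,531) + (4793,422)
(x₁, y₁) = (16855, 1484);  16855² − 129·1484² = 1 ✓
n=2: (16855,1484)∘(16855,1484) = (16855·16855+129·1484·1484, 16855·1484+1484·16855) = (568182049,50025640)
n=3: (568182049,50025640)∘(16855,1484) = (16855·568182049+129·1484·50025640, 16855·50025640+1484·568182049) = (19153416854935,1686364322916)

16855 1484
568182049 50025640
19153416854935 1686364322916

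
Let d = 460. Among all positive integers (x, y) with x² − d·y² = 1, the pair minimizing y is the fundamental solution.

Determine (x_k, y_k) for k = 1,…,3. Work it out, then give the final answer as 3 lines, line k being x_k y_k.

2535751 118230
12860066268001 599603681460
65219851798297071751 3040891269731634690

√460 = [21; 2,4,3,1,2,10,2,1,3,4,2,42, …], period ℓ=12 (even) → k=11
a_0=21:  p_0=21·1+0=21,  q_0=21·0+1=1
…
a_3=3:  p_3=3·193+43=622,  q_3=3·9+2=29
…
a_5=2:  p_5=2·815+622=2252,  q_5=2·38+29=105
…
a_7=2:  p_7=2·23335+2252=48922,  q_7=2·1088+105=2281
…
a_10=4:  p_10=4·265693+72257=1135029,  q_10=4·12388+3369=52921
a_11=2:  p_11=2·1135029+265693=2535751,  q_11=2·52921+12388=118230
fundamental: x₁=2535751, y₁=118230  (since 6430033134001 − 460·13978332900 = 1)
n=2: (2535751,118230)∘(2535751,118230) = (2535751·2535751+460·118230·118230, 2535751·118230+118230·2535751) = (12860066268001,599603681460)
n=3: (12860066268001,599603681460)∘(2535751,118230) = (2535751·12860066268001+460·118230·599603681460, 2535751·599603681460+118230·12860066268001) = (65219851798297071751,3040891269731634690)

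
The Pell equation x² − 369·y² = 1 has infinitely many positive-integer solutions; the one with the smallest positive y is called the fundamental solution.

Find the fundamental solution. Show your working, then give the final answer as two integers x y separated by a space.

8396801 437120

√369 = [19; 4,1,3,2,7,4,7,2,3,1,4,38, …], period ℓ=12 (even) → k=11
i=0: a=19 ⇒ p=19, q=1
i=1: a=4 ⇒ p=77, q=4
i=2: a=1 ⇒ p=96, q=5
i=3: a=3 ⇒ p=365, q=19
i=4: a=2 ⇒ p=826, q=43
…
i=7: a=7 ⇒ p=184045, q=9581
i=8: a=2 ⇒ p=393504, q=20485
…
i=10: a=1 ⇒ p=1758061, q=91521
i=11: a=4 ⇒ p=8396801, q=437120
→ (8396801, 437120).  Check: 8396801²=70506267033601, 369·437120²=70506267033600, difference 1.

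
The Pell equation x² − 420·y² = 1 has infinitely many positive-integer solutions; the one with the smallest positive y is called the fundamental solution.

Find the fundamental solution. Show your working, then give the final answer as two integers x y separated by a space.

√420 → a₀=20, period (2,40); ℓ=2 even so k=1
k=0  a_k=20  p_k/q_k = 20/1
k=1  a_k=2  p_k/q_k = 41/2
→ (41, 2).  Check: 41²=1681, 420·2²=1680, difference 1.

41 2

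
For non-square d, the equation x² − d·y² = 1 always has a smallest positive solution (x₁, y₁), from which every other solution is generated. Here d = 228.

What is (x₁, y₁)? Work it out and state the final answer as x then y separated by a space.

d=228: √d = [15; 10,30] (ℓ=2, even), read p_1/q_1
i=0: a=15 ⇒ p=15, q=1
i=1: a=10 ⇒ p=151, q=10
(x₁, y₁) = (151, 10);  151² − 228·10² = 1 ✓

151 10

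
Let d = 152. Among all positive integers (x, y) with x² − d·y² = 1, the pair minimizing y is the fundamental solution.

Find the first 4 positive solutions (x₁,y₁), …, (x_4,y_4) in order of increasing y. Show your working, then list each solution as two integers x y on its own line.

37 3
2737 222
202501 16425
14982337 1215228

d=152: √d = [12; 3,24] (ℓ=2, even), read p_1/q_1
k=0  a_k=12  p_k/q_k = 12/1
k=1  a_k=3  p_k/q_k = 37/3
→ (37, 3).  Check: 37²=1369, 152·3²=1368, difference 1.
(37+3√152)^2 = 2737 + 222√152
(37+3√152)^3 = 202501 + 16425√152
(37+3√152)^4 = 14982337 + 1215228√152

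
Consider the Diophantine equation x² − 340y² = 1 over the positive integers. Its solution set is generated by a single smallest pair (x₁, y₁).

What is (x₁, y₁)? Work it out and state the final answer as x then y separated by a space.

√340 → a₀=18, period (2,3,1,1,1,…,3,2,36); ℓ=14 even so k=13
a_0=18:  p_0=18·1+0=18,  q_0=18·0+1=1
…
a_2=3:  p_2=3·37+18=129,  q_2=3·2+1=7
…
a_4=1:  p_4=1·166+129=295,  q_4=1·9+7=16
…
a_6=1:  p_6=1·461+295=756,  q_6=1·25+16=41
…
a_9=1:  p_9=1·7265+6509=13774,  q_9=1·394+353=747
a_10=1:  p_10=1·13774+7265=21039,  q_10=1·747+394=1141
a_11=1:  p_11=1·21039+13774=34813,  q_11=1·1141+747=1888
a_12=3:  p_12=3·34813+21039=125478,  q_12=3·1888+1141=6805
a_13=2:  p_13=2·125478+34813=285769,  q_13=2·6805+1888=15498
(x₁, y₁) = (285769, 15498);  285769² − 340·15498² = 1 ✓

285769 15498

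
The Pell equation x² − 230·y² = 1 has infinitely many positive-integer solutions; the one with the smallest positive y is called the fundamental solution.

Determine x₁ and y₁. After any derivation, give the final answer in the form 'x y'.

d=230: √d = [15; 6,30] (ℓ=2, even), read p_1/q_1
a_0=15:  p_0=15·1+0=15,  q_0=15·0+1=1
a_1=6:  p_1=6·15+1=91,  q_1=6·1+0=6
→ (91, 6).  Check: 91²=8281, 230·6²=8280, difference 1.

91 6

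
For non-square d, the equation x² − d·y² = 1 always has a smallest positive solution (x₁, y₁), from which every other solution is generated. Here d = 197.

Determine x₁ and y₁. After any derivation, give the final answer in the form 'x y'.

393 28

√197 → a₀=14, period (28); ℓ=1 odd so k=1
step 0: (14, 1)  from 14·(1,0) + (0,1)
step 1: (393, 28)  from 28·(14,1) + (1,0)
fundamental: x₁=393, y₁=28  (since 154449 − 197·784 = 1)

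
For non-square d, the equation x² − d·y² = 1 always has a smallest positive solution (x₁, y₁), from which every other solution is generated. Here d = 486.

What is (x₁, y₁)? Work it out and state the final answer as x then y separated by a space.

[22; 22,44] for √486; ℓ=2 ⇒ convergent index 1
k=0  a_k=22  p_k/q_k = 22/1
k=1  a_k=22  p_k/q_k = 485/22
→ (485, 22).  Check: 485²=235225, 486·22²=235224, difference 1.

485 22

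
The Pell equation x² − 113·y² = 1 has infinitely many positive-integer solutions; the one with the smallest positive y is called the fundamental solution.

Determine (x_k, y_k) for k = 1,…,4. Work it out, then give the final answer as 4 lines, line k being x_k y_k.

1204353 113296
2900932297217 272896754976
6987493029899166849 657328051091107760
16830816386073401651890177 1583310020631184911403584

[10; 1,1,1,2,2,1,1,1,20] for √113; ℓ=9 ⇒ convergent index 17
step 0: (10, 1)  from 10·(1,0) + (0,1)
…
step 2: (21, 2)  from 1·(11,1) + (10,1)
step 3: (32, 3)  from 1·(21,2) + (11,1)
step 4: (85, 8)  from 2·(32,3) + (21,2)
…
step 8: (776, 73)  from 1·(489,46) + (287,27)
…
step 15: (445435, 41903)  from 1·(313483,29490) + (131952,12413)
step 16: (758918, 71393)  from 1·(445435,41903) + (313483,29490)
step 17: (1204353, 113296)  from 1·(758918,71393) + (445435,41903)
→ (1204353, 113296).  Check: 1204353²=1450466148609, 113·113296²=1450466148608, difference 1.
(1204353+113296√113)^2 = 2900932297217 + 272896754976√113
(1204353+113296√113)^3 = 6987493029899166849 + 657328051091107760√113
(1204353+113296√113)^4 = 16830816386073401651890177 + 1583310020631184911403584√113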